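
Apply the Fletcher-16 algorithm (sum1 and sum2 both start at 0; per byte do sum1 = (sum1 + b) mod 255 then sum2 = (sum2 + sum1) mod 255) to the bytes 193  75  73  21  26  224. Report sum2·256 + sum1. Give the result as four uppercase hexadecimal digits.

Running sums (mod 255):
  after byte 0 (193): sum1=193, sum2=193
  after byte 1 (75): sum1=13, sum2=206
  after byte 2 (73): sum1=86, sum2=37
  after byte 3 (21): sum1=107, sum2=144
  after byte 4 (26): sum1=133, sum2=22
  after byte 5 (224): sum1=102, sum2=124
Checksum = sum2·256 + sum1 = 124·256 + 102 = 31846 = 0x7C66.

7C66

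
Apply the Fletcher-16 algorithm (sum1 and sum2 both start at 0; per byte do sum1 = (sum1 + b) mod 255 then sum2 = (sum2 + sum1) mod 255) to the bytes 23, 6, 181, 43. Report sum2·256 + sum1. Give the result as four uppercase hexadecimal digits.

Running sums (mod 255):
  after byte 0 (23): sum1=23, sum2=23
  after byte 1 (6): sum1=29, sum2=52
  after byte 2 (181): sum1=210, sum2=7
  after byte 3 (43): sum1=253, sum2=5
Checksum = sum2·256 + sum1 = 5·256 + 253 = 1533 = 0x05FD.

05FD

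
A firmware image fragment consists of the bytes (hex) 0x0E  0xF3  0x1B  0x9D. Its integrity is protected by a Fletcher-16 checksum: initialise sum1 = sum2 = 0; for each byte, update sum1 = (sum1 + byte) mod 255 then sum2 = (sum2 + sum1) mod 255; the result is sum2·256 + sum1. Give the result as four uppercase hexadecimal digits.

Running sums (mod 255):
  after byte 0 (0x0E): sum1=14, sum2=14
  after byte 1 (0xF3): sum1=2, sum2=16
  after byte 2 (0x1B): sum1=29, sum2=45
  after byte 3 (0x9D): sum1=186, sum2=231
Checksum = sum2·256 + sum1 = 231·256 + 186 = 59322 = 0xE7BA.

E7BA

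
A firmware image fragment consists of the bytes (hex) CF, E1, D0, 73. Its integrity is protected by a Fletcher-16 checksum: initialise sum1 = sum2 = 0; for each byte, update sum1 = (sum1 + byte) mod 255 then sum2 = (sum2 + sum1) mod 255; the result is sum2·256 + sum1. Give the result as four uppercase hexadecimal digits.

F9F5

Running sums (mod 255):
  after byte 0 (CF): sum1=207, sum2=207
  after byte 1 (E1): sum1=177, sum2=129
  after byte 2 (D0): sum1=130, sum2=4
  after byte 3 (73): sum1=245, sum2=249
Checksum = sum2·256 + sum1 = 249·256 + 245 = 63989 = 0xF9F5.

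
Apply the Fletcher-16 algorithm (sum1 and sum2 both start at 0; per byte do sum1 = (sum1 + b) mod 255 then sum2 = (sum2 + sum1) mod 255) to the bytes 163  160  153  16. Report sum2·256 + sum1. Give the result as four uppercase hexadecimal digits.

B3ED

Running sums (mod 255):
  after byte 0 (163): sum1=163, sum2=163
  after byte 1 (160): sum1=68, sum2=231
  after byte 2 (153): sum1=221, sum2=197
  after byte 3 (16): sum1=237, sum2=179
Checksum = sum2·256 + sum1 = 179·256 + 237 = 46061 = 0xB3ED.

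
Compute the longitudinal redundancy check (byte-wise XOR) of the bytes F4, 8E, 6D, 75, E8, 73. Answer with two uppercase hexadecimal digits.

F9

XOR the bytes together:
  start with 0xF4
  0xF4 ⊕ 0x8E = 0x7A
  0x7A ⊕ 0x6D = 0x17
  0x17 ⊕ 0x75 = 0x62
  0x62 ⊕ 0xE8 = 0x8A
  0x8A ⊕ 0x73 = 0xF9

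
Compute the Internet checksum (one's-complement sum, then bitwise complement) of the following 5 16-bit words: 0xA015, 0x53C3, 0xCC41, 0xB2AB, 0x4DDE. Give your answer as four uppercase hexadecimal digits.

One's-complement addition (fold any carry out of bit 15 back into bit 0):
  0xA015 + 0x53C3 = 0x0F3D8
  0xF3D8 + 0xCC41 = 0x1C019 → wrap carry → 0xC01A
  0xC01A + 0xB2AB = 0x172C5 → wrap carry → 0x72C6
  0x72C6 + 0x4DDE = 0x0C0A4
One's-complement sum = 0xC0A4.
Checksum = ~0xC0A4 & 0xFFFF = 0x3F5B.

3F5B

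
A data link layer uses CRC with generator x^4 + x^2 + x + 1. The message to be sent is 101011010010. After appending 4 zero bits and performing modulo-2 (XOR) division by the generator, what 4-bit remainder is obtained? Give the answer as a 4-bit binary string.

Append 4 zeros: 1010110100100000. Divide by 10111 (XOR where the leading bit is 1):
  pos 0: 10101 XOR 10111 = 00010
  pos 3: 10101 XOR 10111 = 00010
  pos 6: 10001 XOR 10111 = 00110
  pos 8: 11000 XOR 10111 = 01111
  pos 9: 11110 XOR 10111 = 01001
  pos 10: 10010 XOR 10111 = 00101
Remainder (last 4 bits) = 1010. This is the CRC / FCS.

1010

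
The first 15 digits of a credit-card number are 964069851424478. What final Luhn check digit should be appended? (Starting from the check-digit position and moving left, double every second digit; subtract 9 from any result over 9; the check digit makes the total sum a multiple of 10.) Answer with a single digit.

Partial digits right→left: 8 7 4 4 2 4 1 5 8 9 6 0 4 6 9
Double every second digit counting from the check-digit position (so the 1st, 3rd, 5th, ... of the partial from the right).
  doubled (with −9 where >9): 7 8 4 2 7 3 8 9 → sum 48
  kept as-is: 7 4 4 5 9 0 6 → sum 35
Total = 48 + 35 = 83.
Check digit = (10 − (83 mod 10)) mod 10 = 7.

7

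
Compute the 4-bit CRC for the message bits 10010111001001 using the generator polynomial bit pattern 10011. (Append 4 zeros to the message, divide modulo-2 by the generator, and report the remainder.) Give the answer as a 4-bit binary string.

0011

Append 4 zeros: 100101110010010000. Divide by 10011 (XOR where the leading bit is 1):
  pos 0: 10010 XOR 10011 = 00001
  pos 4: 11110 XOR 10011 = 01101
  pos 5: 11010 XOR 10011 = 01001
  pos 6: 10011 XOR 10011 = 00000
  pos 13: 10000 XOR 10011 = 00011
Remainder (last 4 bits) = 0011. This is the CRC / FCS.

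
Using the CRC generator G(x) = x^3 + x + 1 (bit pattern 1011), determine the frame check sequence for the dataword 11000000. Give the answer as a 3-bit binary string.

Append 3 zeros: 11000000000. Divide by 1011 (XOR where the leading bit is 1):
  pos 0: 1100 XOR 1011 = 0111
  pos 1: 1110 XOR 1011 = 0101
  pos 2: 1010 XOR 1011 = 0001
  pos 5: 1000 XOR 1011 = 0011
  pos 7: 1100 XOR 1011 = 0111
Remainder (last 3 bits) = 111. This is the CRC / FCS.

111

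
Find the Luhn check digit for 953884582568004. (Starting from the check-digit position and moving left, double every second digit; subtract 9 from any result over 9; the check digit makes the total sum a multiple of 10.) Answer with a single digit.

Partial digits right→left: 4 0 0 8 6 5 2 8 5 4 8 8 3 5 9
Double every second digit counting from the check-digit position (so the 1st, 3rd, 5th, ... of the partial from the right).
  doubled (with −9 where >9): 8 0 3 4 1 7 6 9 → sum 38
  kept as-is: 0 8 5 8 4 8 5 → sum 38
Total = 38 + 38 = 76.
Check digit = (10 − (76 mod 10)) mod 10 = 4.

4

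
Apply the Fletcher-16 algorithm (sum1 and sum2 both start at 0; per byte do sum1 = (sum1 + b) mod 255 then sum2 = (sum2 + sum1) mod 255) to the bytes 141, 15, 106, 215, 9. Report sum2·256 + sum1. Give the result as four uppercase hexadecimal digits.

Running sums (mod 255):
  after byte 0 (141): sum1=141, sum2=141
  after byte 1 (15): sum1=156, sum2=42
  after byte 2 (106): sum1=7, sum2=49
  after byte 3 (215): sum1=222, sum2=16
  after byte 4 (9): sum1=231, sum2=247
Checksum = sum2·256 + sum1 = 247·256 + 231 = 63463 = 0xF7E7.

F7E7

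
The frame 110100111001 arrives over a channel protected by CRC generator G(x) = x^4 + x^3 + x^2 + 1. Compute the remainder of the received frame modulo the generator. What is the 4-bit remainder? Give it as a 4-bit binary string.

Modulo-2 division of 110100111001 by 11101:
  pos 0: 11010 XOR 11101 = 00111
  pos 2: 11101 XOR 11101 = 00000
  pos 7: 11001 XOR 11101 = 00100
Remainder = 0100 (nonzero — an error is detected).

0100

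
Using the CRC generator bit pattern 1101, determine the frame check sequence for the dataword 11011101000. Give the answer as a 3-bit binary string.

Append 3 zeros: 11011101000000. Divide by 1101 (XOR where the leading bit is 1):
  pos 0: 1101 XOR 1101 = 0000
  pos 4: 1101 XOR 1101 = 0000
Remainder (last 3 bits) = 000. This is the CRC / FCS.

000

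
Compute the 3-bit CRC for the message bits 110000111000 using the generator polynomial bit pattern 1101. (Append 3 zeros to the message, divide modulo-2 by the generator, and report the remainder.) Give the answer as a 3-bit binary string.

Append 3 zeros: 110000111000000. Divide by 1101 (XOR where the leading bit is 1):
  pos 0: 1100 XOR 1101 = 0001
  pos 3: 1001 XOR 1101 = 0100
  pos 4: 1001 XOR 1101 = 0100
  pos 5: 1001 XOR 1101 = 0100
  pos 6: 1000 XOR 1101 = 0101
  pos 7: 1010 XOR 1101 = 0111
  pos 8: 1110 XOR 1101 = 0011
  pos 10: 1100 XOR 1101 = 0001
Remainder (last 3 bits) = 010. This is the CRC / FCS.

010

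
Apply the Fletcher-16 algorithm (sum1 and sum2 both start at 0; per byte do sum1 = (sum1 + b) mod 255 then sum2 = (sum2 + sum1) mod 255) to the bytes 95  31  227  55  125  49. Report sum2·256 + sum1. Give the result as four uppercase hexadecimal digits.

3948

Running sums (mod 255):
  after byte 0 (95): sum1=95, sum2=95
  after byte 1 (31): sum1=126, sum2=221
  after byte 2 (227): sum1=98, sum2=64
  after byte 3 (55): sum1=153, sum2=217
  after byte 4 (125): sum1=23, sum2=240
  after byte 5 (49): sum1=72, sum2=57
Checksum = sum2·256 + sum1 = 57·256 + 72 = 14664 = 0x3948.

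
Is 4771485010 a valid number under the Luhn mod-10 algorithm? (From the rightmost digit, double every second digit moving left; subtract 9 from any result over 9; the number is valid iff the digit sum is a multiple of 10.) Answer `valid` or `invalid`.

valid

From the right, keep odd positions and double even positions (subtract 9 from any doubled value over 9):
  doubled (positions 2,4,...): 2 1 8 5 8 → sum 24
  kept (positions 1,3,...): 0 0 8 1 7 → sum 16
Total = 40.
40 mod 10 = 0, so the number is valid.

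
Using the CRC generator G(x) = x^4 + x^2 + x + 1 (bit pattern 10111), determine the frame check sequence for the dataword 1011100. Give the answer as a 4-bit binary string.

0000

Append 4 zeros: 10111000000. Divide by 10111 (XOR where the leading bit is 1):
  pos 0: 10111 XOR 10111 = 00000
Remainder (last 4 bits) = 0000. This is the CRC / FCS.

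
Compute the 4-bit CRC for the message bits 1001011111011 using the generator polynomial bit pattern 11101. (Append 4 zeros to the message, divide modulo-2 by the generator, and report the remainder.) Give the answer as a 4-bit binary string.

Append 4 zeros: 10010111110110000. Divide by 11101 (XOR where the leading bit is 1):
  pos 0: 10010 XOR 11101 = 01111
  pos 1: 11111 XOR 11101 = 00010
  pos 4: 10111 XOR 11101 = 01010
  pos 5: 10101 XOR 11101 = 01000
  pos 6: 10000 XOR 11101 = 01101
  pos 7: 11011 XOR 11101 = 00110
  pos 9: 11010 XOR 11101 = 00111
  pos 11: 11100 XOR 11101 = 00001
Remainder (last 4 bits) = 0010. This is the CRC / FCS.

0010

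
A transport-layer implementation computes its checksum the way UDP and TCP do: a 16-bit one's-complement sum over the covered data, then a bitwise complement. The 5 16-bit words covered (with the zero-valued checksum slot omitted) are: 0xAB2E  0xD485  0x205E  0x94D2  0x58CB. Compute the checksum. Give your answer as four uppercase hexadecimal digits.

724F

One's-complement addition (fold any carry out of bit 15 back into bit 0):
  0xAB2E + 0xD485 = 0x17FB3 → wrap carry → 0x7FB4
  0x7FB4 + 0x205E = 0x0A012
  0xA012 + 0x94D2 = 0x134E4 → wrap carry → 0x34E5
  0x34E5 + 0x58CB = 0x08DB0
One's-complement sum = 0x8DB0.
Checksum = ~0x8DB0 & 0xFFFF = 0x724F.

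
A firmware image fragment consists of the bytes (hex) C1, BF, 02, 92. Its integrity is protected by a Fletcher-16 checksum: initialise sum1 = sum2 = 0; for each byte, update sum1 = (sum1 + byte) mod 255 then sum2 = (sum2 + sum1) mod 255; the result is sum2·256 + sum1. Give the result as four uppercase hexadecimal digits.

DC16

Running sums (mod 255):
  after byte 0 (C1): sum1=193, sum2=193
  after byte 1 (BF): sum1=129, sum2=67
  after byte 2 (02): sum1=131, sum2=198
  after byte 3 (92): sum1=22, sum2=220
Checksum = sum2·256 + sum1 = 220·256 + 22 = 56342 = 0xDC16.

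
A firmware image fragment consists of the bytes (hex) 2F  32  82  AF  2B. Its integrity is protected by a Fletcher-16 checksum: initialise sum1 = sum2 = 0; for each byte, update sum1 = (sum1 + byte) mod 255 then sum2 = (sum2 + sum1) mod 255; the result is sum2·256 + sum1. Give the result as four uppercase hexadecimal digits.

C6BE

Running sums (mod 255):
  after byte 0 (2F): sum1=47, sum2=47
  after byte 1 (32): sum1=97, sum2=144
  after byte 2 (82): sum1=227, sum2=116
  after byte 3 (AF): sum1=147, sum2=8
  after byte 4 (2B): sum1=190, sum2=198
Checksum = sum2·256 + sum1 = 198·256 + 190 = 50878 = 0xC6BE.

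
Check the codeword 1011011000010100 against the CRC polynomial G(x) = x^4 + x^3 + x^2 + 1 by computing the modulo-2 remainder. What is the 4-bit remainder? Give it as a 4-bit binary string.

Modulo-2 division of 1011011000010100 by 11101:
  pos 0: 10110 XOR 11101 = 01011
  pos 1: 10111 XOR 11101 = 01010
  pos 2: 10101 XOR 11101 = 01000
  pos 3: 10000 XOR 11101 = 01101
  pos 4: 11010 XOR 11101 = 00111
  pos 6: 11100 XOR 11101 = 00001
  pos 10: 11010 XOR 11101 = 00111
Remainder = 1110 (nonzero — an error is detected).

1110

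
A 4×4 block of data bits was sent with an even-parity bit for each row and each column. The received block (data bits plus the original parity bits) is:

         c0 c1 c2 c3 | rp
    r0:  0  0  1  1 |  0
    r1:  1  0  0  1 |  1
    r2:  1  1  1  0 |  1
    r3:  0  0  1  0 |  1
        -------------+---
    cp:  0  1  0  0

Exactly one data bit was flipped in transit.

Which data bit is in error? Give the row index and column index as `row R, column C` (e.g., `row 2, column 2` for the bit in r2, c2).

row 1, column 2

Recompute each row's even parity and compare to rp:
  r0: data parity 0, sent rp 0 → ok
  r1: data parity 0, sent rp 1 → mismatch
  r2: data parity 1, sent rp 1 → ok
  r3: data parity 1, sent rp 1 → ok
Recompute each column's even parity and compare to cp:
  c0: data parity 0, sent cp 0 → ok
  c1: data parity 1, sent cp 1 → ok
  c2: data parity 1, sent cp 0 → mismatch
  c3: data parity 0, sent cp 0 → ok
Exactly one row (r1) and one column (c2) fail → the flipped bit is at their intersection.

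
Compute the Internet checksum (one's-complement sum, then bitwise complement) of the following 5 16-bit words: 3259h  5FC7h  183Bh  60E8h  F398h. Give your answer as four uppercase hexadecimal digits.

One's-complement addition (fold any carry out of bit 15 back into bit 0):
  0x3259 + 0x5FC7 = 0x09220
  0x9220 + 0x183B = 0x0AA5B
  0xAA5B + 0x60E8 = 0x10B43 → wrap carry → 0x0B44
  0x0B44 + 0xF398 = 0x0FEDC
One's-complement sum = 0xFEDC.
Checksum = ~0xFEDC & 0xFFFF = 0x0123.

0123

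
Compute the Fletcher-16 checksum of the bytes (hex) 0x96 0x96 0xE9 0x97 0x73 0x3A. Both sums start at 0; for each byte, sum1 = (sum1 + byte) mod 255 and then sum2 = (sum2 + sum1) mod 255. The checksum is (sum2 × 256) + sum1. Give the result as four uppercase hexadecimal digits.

085C

Running sums (mod 255):
  after byte 0 (0x96): sum1=150, sum2=150
  after byte 1 (0x96): sum1=45, sum2=195
  after byte 2 (0xE9): sum1=23, sum2=218
  after byte 3 (0x97): sum1=174, sum2=137
  after byte 4 (0x73): sum1=34, sum2=171
  after byte 5 (0x3A): sum1=92, sum2=8
Checksum = sum2·256 + sum1 = 8·256 + 92 = 2140 = 0x085C.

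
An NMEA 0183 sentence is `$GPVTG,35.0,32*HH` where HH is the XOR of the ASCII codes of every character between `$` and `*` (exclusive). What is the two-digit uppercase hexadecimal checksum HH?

4B

XOR the ASCII codes of the payload characters:
  'G' = 0x47 → acc = 0x47
  'P' = 0x50 → acc = 0x17
  'V' = 0x56 → acc = 0x41
  'T' = 0x54 → acc = 0x15
  'G' = 0x47 → acc = 0x52
  ',' = 0x2C → acc = 0x7E
  '3' = 0x33 → acc = 0x4D
  '5' = 0x35 → acc = 0x78
  '.' = 0x2E → acc = 0x56
  '0' = 0x30 → acc = 0x66
  ',' = 0x2C → acc = 0x4A
  '3' = 0x33 → acc = 0x79
  '2' = 0x32 → acc = 0x4B
Checksum = 0x4B.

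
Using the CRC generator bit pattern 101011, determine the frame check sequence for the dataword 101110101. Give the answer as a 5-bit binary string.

10001

Append 5 zeros: 10111010100000. Divide by 101011 (XOR where the leading bit is 1):
  pos 0: 101110 XOR 101011 = 000101
  pos 3: 101101 XOR 101011 = 000110
  pos 6: 110000 XOR 101011 = 011011
  pos 7: 110110 XOR 101011 = 011101
  pos 8: 111010 XOR 101011 = 010001
Remainder (last 5 bits) = 10001. This is the CRC / FCS.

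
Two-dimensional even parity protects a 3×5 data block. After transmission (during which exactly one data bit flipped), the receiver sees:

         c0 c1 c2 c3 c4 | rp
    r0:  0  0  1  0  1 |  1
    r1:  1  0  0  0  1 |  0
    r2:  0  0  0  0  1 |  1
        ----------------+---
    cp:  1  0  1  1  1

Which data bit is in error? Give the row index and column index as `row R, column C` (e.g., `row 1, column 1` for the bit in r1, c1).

Recompute each row's even parity and compare to rp:
  r0: data parity 0, sent rp 1 → mismatch
  r1: data parity 0, sent rp 0 → ok
  r2: data parity 1, sent rp 1 → ok
Recompute each column's even parity and compare to cp:
  c0: data parity 1, sent cp 1 → ok
  c1: data parity 0, sent cp 0 → ok
  c2: data parity 1, sent cp 1 → ok
  c3: data parity 0, sent cp 1 → mismatch
  c4: data parity 1, sent cp 1 → ok
Exactly one row (r0) and one column (c3) fail → the flipped bit is at their intersection.

row 0, column 3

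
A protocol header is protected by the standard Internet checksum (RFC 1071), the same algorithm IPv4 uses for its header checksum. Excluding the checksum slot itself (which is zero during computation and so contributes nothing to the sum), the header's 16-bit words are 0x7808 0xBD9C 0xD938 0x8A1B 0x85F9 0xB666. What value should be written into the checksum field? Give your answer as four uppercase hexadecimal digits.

2AA6

One's-complement addition (fold any carry out of bit 15 back into bit 0):
  0x7808 + 0xBD9C = 0x135A4 → wrap carry → 0x35A5
  0x35A5 + 0xD938 = 0x10EDD → wrap carry → 0x0EDE
  0x0EDE + 0x8A1B = 0x098F9
  0x98F9 + 0x85F9 = 0x11EF2 → wrap carry → 0x1EF3
  0x1EF3 + 0xB666 = 0x0D559
One's-complement sum = 0xD559.
Checksum = ~0xD559 & 0xFFFF = 0x2AA6.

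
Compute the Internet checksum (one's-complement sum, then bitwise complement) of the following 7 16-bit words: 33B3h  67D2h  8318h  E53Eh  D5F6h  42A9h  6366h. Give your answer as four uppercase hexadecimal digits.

One's-complement addition (fold any carry out of bit 15 back into bit 0):
  0x33B3 + 0x67D2 = 0x09B85
  0x9B85 + 0x8318 = 0x11E9D → wrap carry → 0x1E9E
  0x1E9E + 0xE53E = 0x103DC → wrap carry → 0x03DD
  0x03DD + 0xD5F6 = 0x0D9D3
  0xD9D3 + 0x42A9 = 0x11C7C → wrap carry → 0x1C7D
  0x1C7D + 0x6366 = 0x07FE3
One's-complement sum = 0x7FE3.
Checksum = ~0x7FE3 & 0xFFFF = 0x801C.

801C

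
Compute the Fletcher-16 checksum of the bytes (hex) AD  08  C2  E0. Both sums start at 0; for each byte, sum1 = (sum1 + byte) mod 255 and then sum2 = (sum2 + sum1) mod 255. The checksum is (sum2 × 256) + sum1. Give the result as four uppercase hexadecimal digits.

3559

Running sums (mod 255):
  after byte 0 (AD): sum1=173, sum2=173
  after byte 1 (08): sum1=181, sum2=99
  after byte 2 (C2): sum1=120, sum2=219
  after byte 3 (E0): sum1=89, sum2=53
Checksum = sum2·256 + sum1 = 53·256 + 89 = 13657 = 0x3559.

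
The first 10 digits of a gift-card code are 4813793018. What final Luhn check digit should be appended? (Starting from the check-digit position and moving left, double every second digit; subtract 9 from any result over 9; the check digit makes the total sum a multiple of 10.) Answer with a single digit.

5

Partial digits right→left: 8 1 0 3 9 7 3 1 8 4
Double every second digit counting from the check-digit position (so the 1st, 3rd, 5th, ... of the partial from the right).
  doubled (with −9 where >9): 7 0 9 6 7 → sum 29
  kept as-is: 1 3 7 1 4 → sum 16
Total = 29 + 16 = 45.
Check digit = (10 − (45 mod 10)) mod 10 = 5.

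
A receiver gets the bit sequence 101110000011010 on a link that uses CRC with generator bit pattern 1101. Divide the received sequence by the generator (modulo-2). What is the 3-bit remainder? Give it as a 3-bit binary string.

000

Modulo-2 division of 101110000011010 by 1101:
  pos 0: 1011 XOR 1101 = 0110
  pos 1: 1101 XOR 1101 = 0000
  pos 10: 1101 XOR 1101 = 0000
Remainder = 000 (zero — the frame passes the CRC check).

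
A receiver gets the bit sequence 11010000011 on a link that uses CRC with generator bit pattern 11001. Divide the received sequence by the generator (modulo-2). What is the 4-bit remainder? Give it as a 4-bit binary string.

Modulo-2 division of 11010000011 by 11001:
  pos 0: 11010 XOR 11001 = 00011
  pos 3: 11000 XOR 11001 = 00001
Remainder = 1011 (nonzero — an error is detected).

1011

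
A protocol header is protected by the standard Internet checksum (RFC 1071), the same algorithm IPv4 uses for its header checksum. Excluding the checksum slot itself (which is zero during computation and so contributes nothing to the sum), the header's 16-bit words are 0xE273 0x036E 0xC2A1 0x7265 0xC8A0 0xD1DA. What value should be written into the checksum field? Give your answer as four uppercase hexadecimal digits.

4A9B

One's-complement addition (fold any carry out of bit 15 back into bit 0):
  0xE273 + 0x036E = 0x0E5E1
  0xE5E1 + 0xC2A1 = 0x1A882 → wrap carry → 0xA883
  0xA883 + 0x7265 = 0x11AE8 → wrap carry → 0x1AE9
  0x1AE9 + 0xC8A0 = 0x0E389
  0xE389 + 0xD1DA = 0x1B563 → wrap carry → 0xB564
One's-complement sum = 0xB564.
Checksum = ~0xB564 & 0xFFFF = 0x4A9B.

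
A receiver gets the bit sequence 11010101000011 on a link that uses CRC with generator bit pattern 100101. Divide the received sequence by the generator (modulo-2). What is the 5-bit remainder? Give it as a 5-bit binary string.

Modulo-2 division of 11010101000011 by 100101:
  pos 0: 110101 XOR 100101 = 010000
  pos 1: 100000 XOR 100101 = 000101
  pos 4: 101100 XOR 100101 = 001001
  pos 6: 100100 XOR 100101 = 000001
Remainder = 00111 (nonzero — an error is detected).

00111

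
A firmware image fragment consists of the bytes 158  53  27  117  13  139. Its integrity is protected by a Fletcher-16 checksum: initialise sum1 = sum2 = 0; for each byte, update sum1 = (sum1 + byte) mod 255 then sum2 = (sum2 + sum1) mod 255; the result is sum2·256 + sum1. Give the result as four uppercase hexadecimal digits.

34FC

Running sums (mod 255):
  after byte 0 (158): sum1=158, sum2=158
  after byte 1 (53): sum1=211, sum2=114
  after byte 2 (27): sum1=238, sum2=97
  after byte 3 (117): sum1=100, sum2=197
  after byte 4 (13): sum1=113, sum2=55
  after byte 5 (139): sum1=252, sum2=52
Checksum = sum2·256 + sum1 = 52·256 + 252 = 13564 = 0x34FC.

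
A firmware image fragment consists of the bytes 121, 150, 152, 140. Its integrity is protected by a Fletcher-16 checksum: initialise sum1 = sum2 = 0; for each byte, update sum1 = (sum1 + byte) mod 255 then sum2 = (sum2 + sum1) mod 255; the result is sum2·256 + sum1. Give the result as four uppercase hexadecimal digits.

6735

Running sums (mod 255):
  after byte 0 (121): sum1=121, sum2=121
  after byte 1 (150): sum1=16, sum2=137
  after byte 2 (152): sum1=168, sum2=50
  after byte 3 (140): sum1=53, sum2=103
Checksum = sum2·256 + sum1 = 103·256 + 53 = 26421 = 0x6735.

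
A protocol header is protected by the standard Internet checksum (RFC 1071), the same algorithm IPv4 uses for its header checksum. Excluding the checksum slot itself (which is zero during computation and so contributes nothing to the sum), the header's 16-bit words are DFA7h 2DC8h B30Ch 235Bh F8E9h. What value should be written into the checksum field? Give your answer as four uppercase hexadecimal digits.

One's-complement addition (fold any carry out of bit 15 back into bit 0):
  0xDFA7 + 0x2DC8 = 0x10D6F → wrap carry → 0x0D70
  0x0D70 + 0xB30C = 0x0C07C
  0xC07C + 0x235B = 0x0E3D7
  0xE3D7 + 0xF8E9 = 0x1DCC0 → wrap carry → 0xDCC1
One's-complement sum = 0xDCC1.
Checksum = ~0xDCC1 & 0xFFFF = 0x233E.

233E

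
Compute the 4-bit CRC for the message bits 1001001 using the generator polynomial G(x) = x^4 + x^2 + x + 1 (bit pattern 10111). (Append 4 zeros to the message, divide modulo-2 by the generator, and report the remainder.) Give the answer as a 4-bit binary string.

1110

Append 4 zeros: 10010010000. Divide by 10111 (XOR where the leading bit is 1):
  pos 0: 10010 XOR 10111 = 00101
  pos 2: 10101 XOR 10111 = 00010
  pos 5: 10000 XOR 10111 = 00111
Remainder (last 4 bits) = 1110. This is the CRC / FCS.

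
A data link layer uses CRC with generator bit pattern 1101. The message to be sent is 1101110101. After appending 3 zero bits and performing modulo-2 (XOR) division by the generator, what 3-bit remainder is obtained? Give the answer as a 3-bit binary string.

Append 3 zeros: 1101110101000. Divide by 1101 (XOR where the leading bit is 1):
  pos 0: 1101 XOR 1101 = 0000
  pos 4: 1101 XOR 1101 = 0000
  pos 9: 1000 XOR 1101 = 0101
Remainder (last 3 bits) = 101. This is the CRC / FCS.

101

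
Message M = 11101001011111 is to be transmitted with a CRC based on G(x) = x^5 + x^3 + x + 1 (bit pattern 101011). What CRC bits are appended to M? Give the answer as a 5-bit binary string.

11110

Append 5 zeros: 1110100101111100000. Divide by 101011 (XOR where the leading bit is 1):
  pos 0: 111010 XOR 101011 = 010001
  pos 1: 100010 XOR 101011 = 001001
  pos 3: 100110 XOR 101011 = 001101
  pos 5: 110111 XOR 101011 = 011100
  pos 6: 111001 XOR 101011 = 010010
  pos 7: 100101 XOR 101011 = 001110
  pos 9: 111010 XOR 101011 = 010001
  pos 10: 100010 XOR 101011 = 001001
  pos 12: 100100 XOR 101011 = 001111
Remainder (last 5 bits) = 11110. This is the CRC / FCS.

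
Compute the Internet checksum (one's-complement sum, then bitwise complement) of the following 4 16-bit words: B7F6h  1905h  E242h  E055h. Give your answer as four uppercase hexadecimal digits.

6C6B

One's-complement addition (fold any carry out of bit 15 back into bit 0):
  0xB7F6 + 0x1905 = 0x0D0FB
  0xD0FB + 0xE242 = 0x1B33D → wrap carry → 0xB33E
  0xB33E + 0xE055 = 0x19393 → wrap carry → 0x9394
One's-complement sum = 0x9394.
Checksum = ~0x9394 & 0xFFFF = 0x6C6B.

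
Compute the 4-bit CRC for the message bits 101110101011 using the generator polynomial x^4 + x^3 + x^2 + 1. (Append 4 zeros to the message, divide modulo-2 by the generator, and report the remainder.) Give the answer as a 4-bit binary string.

1001

Append 4 zeros: 1011101010110000. Divide by 11101 (XOR where the leading bit is 1):
  pos 0: 10111 XOR 11101 = 01010
  pos 1: 10100 XOR 11101 = 01001
  pos 2: 10011 XOR 11101 = 01110
  pos 3: 11100 XOR 11101 = 00001
  pos 7: 11011 XOR 11101 = 00110
  pos 9: 11000 XOR 11101 = 00101
  pos 11: 10100 XOR 11101 = 01001
Remainder (last 4 bits) = 1001. This is the CRC / FCS.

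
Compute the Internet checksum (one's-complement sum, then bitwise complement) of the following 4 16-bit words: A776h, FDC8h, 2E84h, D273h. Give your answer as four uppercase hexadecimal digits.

One's-complement addition (fold any carry out of bit 15 back into bit 0):
  0xA776 + 0xFDC8 = 0x1A53E → wrap carry → 0xA53F
  0xA53F + 0x2E84 = 0x0D3C3
  0xD3C3 + 0xD273 = 0x1A636 → wrap carry → 0xA637
One's-complement sum = 0xA637.
Checksum = ~0xA637 & 0xFFFF = 0x59C8.

59C8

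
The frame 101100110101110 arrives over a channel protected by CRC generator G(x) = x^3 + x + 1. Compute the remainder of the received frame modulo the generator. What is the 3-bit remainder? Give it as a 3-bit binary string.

Modulo-2 division of 101100110101110 by 1011:
  pos 0: 1011 XOR 1011 = 0000
  pos 6: 1101 XOR 1011 = 0110
  pos 7: 1100 XOR 1011 = 0111
  pos 8: 1111 XOR 1011 = 0100
  pos 9: 1001 XOR 1011 = 0010
  pos 11: 1010 XOR 1011 = 0001
Remainder = 001 (nonzero — an error is detected).

001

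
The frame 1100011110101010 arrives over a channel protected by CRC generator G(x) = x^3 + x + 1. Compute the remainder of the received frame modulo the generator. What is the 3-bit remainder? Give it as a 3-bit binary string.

001

Modulo-2 division of 1100011110101010 by 1011:
  pos 0: 1100 XOR 1011 = 0111
  pos 1: 1110 XOR 1011 = 0101
  pos 2: 1011 XOR 1011 = 0000
  pos 6: 1110 XOR 1011 = 0101
  pos 7: 1011 XOR 1011 = 0000
  pos 12: 1010 XOR 1011 = 0001
Remainder = 001 (nonzero — an error is detected).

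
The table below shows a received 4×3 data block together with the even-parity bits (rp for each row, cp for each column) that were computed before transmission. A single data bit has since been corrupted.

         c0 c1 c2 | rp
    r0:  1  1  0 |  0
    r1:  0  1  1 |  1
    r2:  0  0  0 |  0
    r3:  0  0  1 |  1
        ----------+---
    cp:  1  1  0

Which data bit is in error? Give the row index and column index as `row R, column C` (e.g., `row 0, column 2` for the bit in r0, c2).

Recompute each row's even parity and compare to rp:
  r0: data parity 0, sent rp 0 → ok
  r1: data parity 0, sent rp 1 → mismatch
  r2: data parity 0, sent rp 0 → ok
  r3: data parity 1, sent rp 1 → ok
Recompute each column's even parity and compare to cp:
  c0: data parity 1, sent cp 1 → ok
  c1: data parity 0, sent cp 1 → mismatch
  c2: data parity 0, sent cp 0 → ok
Exactly one row (r1) and one column (c1) fail → the flipped bit is at their intersection.

row 1, column 1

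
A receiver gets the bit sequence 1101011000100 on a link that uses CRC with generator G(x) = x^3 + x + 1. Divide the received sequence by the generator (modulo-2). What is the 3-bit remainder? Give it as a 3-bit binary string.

Modulo-2 division of 1101011000100 by 1011:
  pos 0: 1101 XOR 1011 = 0110
  pos 1: 1100 XOR 1011 = 0111
  pos 2: 1111 XOR 1011 = 0100
  pos 3: 1001 XOR 1011 = 0010
  pos 5: 1000 XOR 1011 = 0011
  pos 7: 1101 XOR 1011 = 0110
  pos 8: 1100 XOR 1011 = 0111
  pos 9: 1110 XOR 1011 = 0101
Remainder = 101 (nonzero — an error is detected).

101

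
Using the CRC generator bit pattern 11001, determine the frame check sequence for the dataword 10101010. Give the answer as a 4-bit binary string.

Append 4 zeros: 101010100000. Divide by 11001 (XOR where the leading bit is 1):
  pos 0: 10101 XOR 11001 = 01100
  pos 1: 11000 XOR 11001 = 00001
  pos 5: 11000 XOR 11001 = 00001
Remainder (last 4 bits) = 0100. This is the CRC / FCS.

0100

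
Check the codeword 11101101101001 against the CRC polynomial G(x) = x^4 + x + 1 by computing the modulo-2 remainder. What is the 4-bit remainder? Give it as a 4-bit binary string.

Modulo-2 division of 11101101101001 by 10011:
  pos 0: 11101 XOR 10011 = 01110
  pos 1: 11101 XOR 10011 = 01110
  pos 2: 11100 XOR 10011 = 01111
  pos 3: 11111 XOR 10011 = 01100
  pos 4: 11001 XOR 10011 = 01010
  pos 5: 10100 XOR 10011 = 00111
  pos 7: 11110 XOR 10011 = 01101
  pos 8: 11010 XOR 10011 = 01001
  pos 9: 10011 XOR 10011 = 00000
Remainder = 0000 (zero — the frame passes the CRC check).

0000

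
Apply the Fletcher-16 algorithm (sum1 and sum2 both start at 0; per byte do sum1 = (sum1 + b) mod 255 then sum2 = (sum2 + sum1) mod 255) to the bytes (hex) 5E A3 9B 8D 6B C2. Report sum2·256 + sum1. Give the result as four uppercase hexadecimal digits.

1959

Running sums (mod 255):
  after byte 0 (5E): sum1=94, sum2=94
  after byte 1 (A3): sum1=2, sum2=96
  after byte 2 (9B): sum1=157, sum2=253
  after byte 3 (8D): sum1=43, sum2=41
  after byte 4 (6B): sum1=150, sum2=191
  after byte 5 (C2): sum1=89, sum2=25
Checksum = sum2·256 + sum1 = 25·256 + 89 = 6489 = 0x1959.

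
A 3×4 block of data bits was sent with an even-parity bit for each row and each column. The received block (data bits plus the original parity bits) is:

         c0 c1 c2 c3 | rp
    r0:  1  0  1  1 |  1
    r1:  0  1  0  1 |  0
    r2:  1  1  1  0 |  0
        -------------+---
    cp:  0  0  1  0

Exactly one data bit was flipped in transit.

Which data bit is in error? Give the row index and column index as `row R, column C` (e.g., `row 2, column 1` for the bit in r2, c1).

row 2, column 2

Recompute each row's even parity and compare to rp:
  r0: data parity 1, sent rp 1 → ok
  r1: data parity 0, sent rp 0 → ok
  r2: data parity 1, sent rp 0 → mismatch
Recompute each column's even parity and compare to cp:
  c0: data parity 0, sent cp 0 → ok
  c1: data parity 0, sent cp 0 → ok
  c2: data parity 0, sent cp 1 → mismatch
  c3: data parity 0, sent cp 0 → ok
Exactly one row (r2) and one column (c2) fail → the flipped bit is at their intersection.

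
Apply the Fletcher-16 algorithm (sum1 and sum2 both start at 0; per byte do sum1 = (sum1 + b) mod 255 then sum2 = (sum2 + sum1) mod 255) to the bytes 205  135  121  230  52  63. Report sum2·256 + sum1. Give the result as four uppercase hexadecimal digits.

BA29

Running sums (mod 255):
  after byte 0 (205): sum1=205, sum2=205
  after byte 1 (135): sum1=85, sum2=35
  after byte 2 (121): sum1=206, sum2=241
  after byte 3 (230): sum1=181, sum2=167
  after byte 4 (52): sum1=233, sum2=145
  after byte 5 (63): sum1=41, sum2=186
Checksum = sum2·256 + sum1 = 186·256 + 41 = 47657 = 0xBA29.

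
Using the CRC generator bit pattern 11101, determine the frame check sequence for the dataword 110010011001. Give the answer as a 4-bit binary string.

0000

Append 4 zeros: 1100100110010000. Divide by 11101 (XOR where the leading bit is 1):
  pos 0: 11001 XOR 11101 = 00100
  pos 2: 10000 XOR 11101 = 01101
  pos 3: 11011 XOR 11101 = 00110
  pos 5: 11010 XOR 11101 = 00111
  pos 7: 11101 XOR 11101 = 00000
Remainder (last 4 bits) = 0000. This is the CRC / FCS.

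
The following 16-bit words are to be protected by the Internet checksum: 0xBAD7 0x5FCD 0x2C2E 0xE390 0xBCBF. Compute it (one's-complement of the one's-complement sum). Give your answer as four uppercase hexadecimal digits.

One's-complement addition (fold any carry out of bit 15 back into bit 0):
  0xBAD7 + 0x5FCD = 0x11AA4 → wrap carry → 0x1AA5
  0x1AA5 + 0x2C2E = 0x046D3
  0x46D3 + 0xE390 = 0x12A63 → wrap carry → 0x2A64
  0x2A64 + 0xBCBF = 0x0E723
One's-complement sum = 0xE723.
Checksum = ~0xE723 & 0xFFFF = 0x18DC.

18DC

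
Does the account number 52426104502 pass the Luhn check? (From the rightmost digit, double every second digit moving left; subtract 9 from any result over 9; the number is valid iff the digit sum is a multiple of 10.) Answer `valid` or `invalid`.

From the right, keep odd positions and double even positions (subtract 9 from any doubled value over 9):
  doubled (positions 2,4,...): 0 8 2 4 4 → sum 18
  kept (positions 1,3,...): 2 5 0 6 4 5 → sum 22
Total = 40.
40 mod 10 = 0, so the number is valid.

valid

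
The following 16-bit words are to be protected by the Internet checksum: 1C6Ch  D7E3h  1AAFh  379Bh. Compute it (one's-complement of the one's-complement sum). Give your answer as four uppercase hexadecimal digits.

B965

One's-complement addition (fold any carry out of bit 15 back into bit 0):
  0x1C6C + 0xD7E3 = 0x0F44F
  0xF44F + 0x1AAF = 0x10EFE → wrap carry → 0x0EFF
  0x0EFF + 0x379B = 0x0469A
One's-complement sum = 0x469A.
Checksum = ~0x469A & 0xFFFF = 0xB965.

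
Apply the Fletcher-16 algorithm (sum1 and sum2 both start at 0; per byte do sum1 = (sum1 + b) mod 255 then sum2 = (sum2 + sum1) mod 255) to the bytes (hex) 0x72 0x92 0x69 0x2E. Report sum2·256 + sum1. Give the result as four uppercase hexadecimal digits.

829C

Running sums (mod 255):
  after byte 0 (0x72): sum1=114, sum2=114
  after byte 1 (0x92): sum1=5, sum2=119
  after byte 2 (0x69): sum1=110, sum2=229
  after byte 3 (0x2E): sum1=156, sum2=130
Checksum = sum2·256 + sum1 = 130·256 + 156 = 33436 = 0x829C.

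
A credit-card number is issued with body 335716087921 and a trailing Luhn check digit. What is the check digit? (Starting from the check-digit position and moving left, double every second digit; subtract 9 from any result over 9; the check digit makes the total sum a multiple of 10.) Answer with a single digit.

Partial digits right→left: 1 2 9 7 8 0 6 1 7 5 3 3
Double every second digit counting from the check-digit position (so the 1st, 3rd, 5th, ... of the partial from the right).
  doubled (with −9 where >9): 2 9 7 3 5 6 → sum 32
  kept as-is: 2 7 0 1 5 3 → sum 18
Total = 32 + 18 = 50.
Check digit = (10 − (50 mod 10)) mod 10 = 0.

0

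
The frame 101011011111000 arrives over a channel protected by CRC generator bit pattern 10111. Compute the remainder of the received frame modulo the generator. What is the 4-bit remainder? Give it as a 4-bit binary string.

Modulo-2 division of 101011011111000 by 10111:
  pos 0: 10101 XOR 10111 = 00010
  pos 3: 10101 XOR 10111 = 00010
  pos 6: 10111 XOR 10111 = 00000
Remainder = 1000 (nonzero — an error is detected).

1000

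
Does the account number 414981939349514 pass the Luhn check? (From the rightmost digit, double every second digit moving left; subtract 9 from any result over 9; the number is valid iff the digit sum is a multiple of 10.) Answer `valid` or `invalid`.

invalid

From the right, keep odd positions and double even positions (subtract 9 from any doubled value over 9):
  doubled (positions 2,4,...): 2 9 6 6 2 9 2 → sum 36
  kept (positions 1,3,...): 4 5 4 9 9 8 4 4 → sum 47
Total = 83.
83 mod 10 = 3, so the number is invalid.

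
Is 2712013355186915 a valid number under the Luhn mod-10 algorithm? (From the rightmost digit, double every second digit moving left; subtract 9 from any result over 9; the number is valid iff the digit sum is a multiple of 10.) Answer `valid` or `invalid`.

From the right, keep odd positions and double even positions (subtract 9 from any doubled value over 9):
  doubled (positions 2,4,...): 2 3 2 1 6 0 2 4 → sum 20
  kept (positions 1,3,...): 5 9 8 5 3 1 2 7 → sum 40
Total = 60.
60 mod 10 = 0, so the number is valid.

valid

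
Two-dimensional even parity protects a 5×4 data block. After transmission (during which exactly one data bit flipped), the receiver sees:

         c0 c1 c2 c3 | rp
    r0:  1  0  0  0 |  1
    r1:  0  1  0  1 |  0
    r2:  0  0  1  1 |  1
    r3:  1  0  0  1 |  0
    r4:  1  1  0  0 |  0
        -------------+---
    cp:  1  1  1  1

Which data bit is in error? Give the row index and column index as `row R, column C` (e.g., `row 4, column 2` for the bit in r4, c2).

row 2, column 1

Recompute each row's even parity and compare to rp:
  r0: data parity 1, sent rp 1 → ok
  r1: data parity 0, sent rp 0 → ok
  r2: data parity 0, sent rp 1 → mismatch
  r3: data parity 0, sent rp 0 → ok
  r4: data parity 0, sent rp 0 → ok
Recompute each column's even parity and compare to cp:
  c0: data parity 1, sent cp 1 → ok
  c1: data parity 0, sent cp 1 → mismatch
  c2: data parity 1, sent cp 1 → ok
  c3: data parity 1, sent cp 1 → ok
Exactly one row (r2) and one column (c1) fail → the flipped bit is at their intersection.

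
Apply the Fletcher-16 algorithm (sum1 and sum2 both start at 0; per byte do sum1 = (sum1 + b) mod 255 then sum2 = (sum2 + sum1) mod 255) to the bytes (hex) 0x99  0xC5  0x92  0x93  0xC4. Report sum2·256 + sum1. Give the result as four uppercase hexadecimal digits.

Running sums (mod 255):
  after byte 0 (0x99): sum1=153, sum2=153
  after byte 1 (0xC5): sum1=95, sum2=248
  after byte 2 (0x92): sum1=241, sum2=234
  after byte 3 (0x93): sum1=133, sum2=112
  after byte 4 (0xC4): sum1=74, sum2=186
Checksum = sum2·256 + sum1 = 186·256 + 74 = 47690 = 0xBA4A.

BA4A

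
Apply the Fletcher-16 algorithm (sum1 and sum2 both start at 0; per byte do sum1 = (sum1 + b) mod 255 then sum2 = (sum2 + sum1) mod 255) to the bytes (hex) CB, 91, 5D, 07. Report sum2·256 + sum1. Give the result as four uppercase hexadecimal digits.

A5C1

Running sums (mod 255):
  after byte 0 (CB): sum1=203, sum2=203
  after byte 1 (91): sum1=93, sum2=41
  after byte 2 (5D): sum1=186, sum2=227
  after byte 3 (07): sum1=193, sum2=165
Checksum = sum2·256 + sum1 = 165·256 + 193 = 42433 = 0xA5C1.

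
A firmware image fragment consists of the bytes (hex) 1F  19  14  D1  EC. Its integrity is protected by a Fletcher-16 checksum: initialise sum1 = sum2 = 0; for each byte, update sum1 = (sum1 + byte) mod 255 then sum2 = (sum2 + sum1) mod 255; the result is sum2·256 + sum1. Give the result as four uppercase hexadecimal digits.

CC0B

Running sums (mod 255):
  after byte 0 (1F): sum1=31, sum2=31
  after byte 1 (19): sum1=56, sum2=87
  after byte 2 (14): sum1=76, sum2=163
  after byte 3 (D1): sum1=30, sum2=193
  after byte 4 (EC): sum1=11, sum2=204
Checksum = sum2·256 + sum1 = 204·256 + 11 = 52235 = 0xCC0B.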